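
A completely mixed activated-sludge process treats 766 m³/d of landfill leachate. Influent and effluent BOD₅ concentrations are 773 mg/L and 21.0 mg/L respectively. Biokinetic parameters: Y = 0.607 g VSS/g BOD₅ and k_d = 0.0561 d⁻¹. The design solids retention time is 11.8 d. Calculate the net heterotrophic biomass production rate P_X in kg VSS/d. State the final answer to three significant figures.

P_X ≈ 210 kg VSS/d

Y_obs = Y / (1 + k_d θ_c) = 0.607 / (1 + 0.0561 × 11.8) = 0.607 / 1.662 = 0.3652.
ΔS = 773 − 21.0 = 752.0 mg/L, so the substrate removal rate is 766 × 752.0/1000 = 576.0 kg BOD₅/d.
P_X = Y_obs · Q(S₀ − S) = 0.3652 × 576.0 = 210.4 kg VSS/d.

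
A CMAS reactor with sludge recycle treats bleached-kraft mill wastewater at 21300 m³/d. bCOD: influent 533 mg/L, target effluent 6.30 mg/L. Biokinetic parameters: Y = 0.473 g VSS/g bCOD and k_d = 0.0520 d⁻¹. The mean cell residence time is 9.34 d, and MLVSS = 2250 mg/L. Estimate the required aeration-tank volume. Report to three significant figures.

Rearranging the biomass balance for a CMAS with decay, V = Y·Q·ΔS·θ_c / [X·(1+k_d θ_c)] = 0.473 × 21300 × (533 − 6.30) × 9.34 / [2250 × (1 + 0.0520 × 9.34)] = 4.96×10^7 / 3343 = 14827 m³.

V ≈ 14800 m³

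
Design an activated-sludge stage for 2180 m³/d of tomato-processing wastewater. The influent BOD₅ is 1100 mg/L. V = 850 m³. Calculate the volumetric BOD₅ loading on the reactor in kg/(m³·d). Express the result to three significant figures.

L_v ≈ 2.82 kg BOD₅/(m³·d)

L_v = Q S₀ / V = 2180 × 1100 × 10⁻³ / 850.0 = 2.821 kg/(m³·d).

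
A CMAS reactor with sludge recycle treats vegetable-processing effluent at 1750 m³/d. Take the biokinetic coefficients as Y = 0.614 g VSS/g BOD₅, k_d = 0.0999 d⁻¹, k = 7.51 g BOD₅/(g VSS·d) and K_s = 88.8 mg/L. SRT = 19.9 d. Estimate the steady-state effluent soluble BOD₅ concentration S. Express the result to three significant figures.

Effluent substrate depends only on kinetics and SRT: S = K_s(1 + k_d θ_c) / [θ_c(Yk − k_d) − 1] = 88.8 × (1 + 0.0999 × 19.9) / [19.9 × (0.614 × 7.51 − 0.0999) − 1] = 265.3 / 88.77 = 2.989 mg/L.

S ≈ 2.99 mg/L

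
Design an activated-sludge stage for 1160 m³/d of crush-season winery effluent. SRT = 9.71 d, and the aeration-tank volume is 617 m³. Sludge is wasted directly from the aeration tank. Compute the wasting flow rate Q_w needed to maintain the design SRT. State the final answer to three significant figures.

Q_w ≈ 63.5 m³/d

For wasting at MLVSS concentration, Q_w = V/θ_c = 617.0/9.71 = 63.54 m³/d.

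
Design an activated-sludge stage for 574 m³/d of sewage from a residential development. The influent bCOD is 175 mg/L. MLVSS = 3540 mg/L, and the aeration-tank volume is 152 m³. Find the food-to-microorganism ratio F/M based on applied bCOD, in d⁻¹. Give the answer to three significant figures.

F/M = Q·S₀ / (V·X) = 574 × 175 / (152.0 × 3540) = 0.1867 g bCOD·(g VSS·d)⁻¹.

F/M ≈ 0.187 d⁻¹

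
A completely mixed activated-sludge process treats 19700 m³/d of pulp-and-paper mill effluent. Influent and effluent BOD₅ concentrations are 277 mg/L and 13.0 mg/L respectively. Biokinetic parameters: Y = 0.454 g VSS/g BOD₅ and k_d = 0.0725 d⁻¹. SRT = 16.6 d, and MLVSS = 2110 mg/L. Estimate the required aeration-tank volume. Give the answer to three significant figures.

V ≈ 8430 m³

From the SRT design equation V = Y Q (S₀−S) θ_c / [X (1 + k_d θ_c)] = 0.454 × 19700 × (277 − 13.0) × 16.6 / [2110 × (1 + 0.0725 × 16.6)] = 3.92×10^7 / 4649 = 8430 m³.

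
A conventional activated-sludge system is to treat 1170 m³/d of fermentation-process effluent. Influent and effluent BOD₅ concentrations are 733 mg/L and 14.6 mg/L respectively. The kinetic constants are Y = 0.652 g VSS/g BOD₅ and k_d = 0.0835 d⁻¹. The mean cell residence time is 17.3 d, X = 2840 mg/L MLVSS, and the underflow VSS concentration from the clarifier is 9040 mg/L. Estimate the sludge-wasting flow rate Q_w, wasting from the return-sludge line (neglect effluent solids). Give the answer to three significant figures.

Q_w ≈ 24.8 m³/d

Rearranging the biomass balance for a CMAS with decay, V = Y·Q·ΔS·θ_c / [X·(1+k_d θ_c)] = 0.652 × 1170 × (733 − 14.6) × 17.3 / [2840 × (1 + 0.0835 × 17.3)] = 9.48×10^6 / 6943 = 1366 m³.
Q_w = (V·X)/(θ_c X_r) = 1366 × 2840 / (17.3 × 9040) = 24.80 m³/d.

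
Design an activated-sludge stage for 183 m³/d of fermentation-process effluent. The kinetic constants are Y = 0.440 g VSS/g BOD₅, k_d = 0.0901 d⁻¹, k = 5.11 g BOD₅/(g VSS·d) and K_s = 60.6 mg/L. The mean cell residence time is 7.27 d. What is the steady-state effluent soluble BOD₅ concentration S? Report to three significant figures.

S ≈ 6.83 mg/L

Effluent substrate depends only on kinetics and SRT: S = K_s(1 + k_d θ_c) / [θ_c(Yk − k_d) − 1] = 60.6 × (1 + 0.0901 × 7.27) / [7.27 × (0.440 × 5.11 − 0.0901) − 1] = 100.3 / 14.69 = 6.827 mg/L.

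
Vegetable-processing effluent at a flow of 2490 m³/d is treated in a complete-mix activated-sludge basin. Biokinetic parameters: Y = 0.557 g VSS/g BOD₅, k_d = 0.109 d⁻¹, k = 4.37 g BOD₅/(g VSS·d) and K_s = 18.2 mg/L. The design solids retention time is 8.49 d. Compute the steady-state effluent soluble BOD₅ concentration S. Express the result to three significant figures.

For a completely mixed reactor with recycle the Lawrence–McCarty relation gives S = K_s·(1 + k_d·θ_c) / [θ_c·(Y·k − k_d) − 1] = 18.2 × (1 + 0.109 × 8.49) / [8.49 × (0.557 × 4.37 − 0.109) − 1] = 35.04 / 18.74 = 1.870 mg/L.

S ≈ 1.87 mg/L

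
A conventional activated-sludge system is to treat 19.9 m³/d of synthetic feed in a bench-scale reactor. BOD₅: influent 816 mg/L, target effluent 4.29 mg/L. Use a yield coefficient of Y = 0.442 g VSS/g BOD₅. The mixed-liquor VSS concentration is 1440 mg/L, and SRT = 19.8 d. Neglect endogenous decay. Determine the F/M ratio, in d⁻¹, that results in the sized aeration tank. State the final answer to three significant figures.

F/M ≈ 0.115 d⁻¹

With k_d = 0 the design equation reduces to V = Y Q (S₀−S) θ_c / X = 0.442 × 19.9 × (816 − 4.29) × 19.8 / 1440 = 98.17 m³.
F/M = applied load / biomass = Q·S₀/(V·X) = 19.9 × 816 / (98.17 × 1440) = 0.1149 d⁻¹.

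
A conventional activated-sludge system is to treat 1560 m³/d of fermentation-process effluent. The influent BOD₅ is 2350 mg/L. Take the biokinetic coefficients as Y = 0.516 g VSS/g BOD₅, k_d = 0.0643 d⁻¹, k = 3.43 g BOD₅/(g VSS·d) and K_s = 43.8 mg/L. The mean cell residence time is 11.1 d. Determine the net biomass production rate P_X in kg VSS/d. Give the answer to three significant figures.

P_X ≈ 1100 kg VSS/d

Effluent substrate depends only on kinetics and SRT: S = K_s(1 + k_d θ_c) / [θ_c(Yk − k_d) − 1] = 43.8 × (1 + 0.0643 × 11.1) / [11.1 × (0.516 × 3.43 − 0.0643) − 1] = 75.06 / 17.93 = 4.186 mg/L.
Y_obs = Y / (1 + k_d θ_c) = 0.516 / (1 + 0.0643 × 11.1) = 0.516 / 1.714 = 0.3011.
ΔS = 2350 − 4.19 = 2346 mg/L, so the substrate removal rate is 1560 × 2346/1000 = 3659 kg BOD₅/d.
Biomass produced: P_X = Y_obs·Q·ΔS = 0.3011 × 3659 ≈ 1102 kg VSS/d.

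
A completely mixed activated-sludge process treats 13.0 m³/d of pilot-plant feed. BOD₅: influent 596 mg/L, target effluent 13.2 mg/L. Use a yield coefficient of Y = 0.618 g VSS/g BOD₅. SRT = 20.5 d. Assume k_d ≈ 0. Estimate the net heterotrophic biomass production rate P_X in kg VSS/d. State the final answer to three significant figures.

P_X ≈ 4.68 kg VSS/d

With endogenous decay neglected, the observed yield equals the true yield: Y_obs = Y = 0.618 g VSS/g BOD₅.
Mass of BOD₅ removed per day: Q(S₀ − S) = 13.0 × 582.8 g/m³ = 7.576 kg/d.
P_X = Y_obs · Q(S₀ − S) = 0.6180 × 7.576 = 4.682 kg VSS/d.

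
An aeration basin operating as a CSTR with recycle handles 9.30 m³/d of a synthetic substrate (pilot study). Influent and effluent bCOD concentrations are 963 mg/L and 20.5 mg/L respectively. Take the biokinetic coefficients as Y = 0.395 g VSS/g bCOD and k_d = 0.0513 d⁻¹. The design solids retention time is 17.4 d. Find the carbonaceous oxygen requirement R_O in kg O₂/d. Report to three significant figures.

R_O ≈ 6.17 kg O₂/d

The observed yield is Y_obs = Y/(1 + k_d·θ_c) = 0.395 / (1 + 0.0513 × 17.4) = 0.395 / 1.893 = 0.2087 g VSS per g bCOD removed.
ΔS = 963 − 20.5 = 942.5 mg/L, so the substrate removal rate is 9.30 × 942.5/1000 = 8.765 kg bCOD/d.
Net sludge production P_X = 0.2087 × 8.765 = 1.829 kg VSS/d.
R_O = Q·ΔS − 1.42 P_X = 8.765 − 2.598 = 6.168 kg O₂/d.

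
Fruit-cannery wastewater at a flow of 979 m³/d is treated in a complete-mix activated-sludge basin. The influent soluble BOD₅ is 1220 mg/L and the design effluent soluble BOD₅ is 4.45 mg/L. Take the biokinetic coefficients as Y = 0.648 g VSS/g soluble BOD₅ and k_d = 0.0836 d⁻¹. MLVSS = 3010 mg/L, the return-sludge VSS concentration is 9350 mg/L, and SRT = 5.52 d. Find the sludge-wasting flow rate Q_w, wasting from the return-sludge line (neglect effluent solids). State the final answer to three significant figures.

Q_w ≈ 56.4 m³/d

From the SRT design equation V = Y Q (S₀−S) θ_c / [X (1 + k_d θ_c)] = 0.648 × 979 × (1220 − 4.45) × 5.52 / [3010 × (1 + 0.0836 × 5.52)] = 4.26×10^6 / 4399 = 967.6 m³.
Q_w = (V·X)/(θ_c X_r) = 967.6 × 3010 / (5.52 × 9350) = 56.43 m³/d.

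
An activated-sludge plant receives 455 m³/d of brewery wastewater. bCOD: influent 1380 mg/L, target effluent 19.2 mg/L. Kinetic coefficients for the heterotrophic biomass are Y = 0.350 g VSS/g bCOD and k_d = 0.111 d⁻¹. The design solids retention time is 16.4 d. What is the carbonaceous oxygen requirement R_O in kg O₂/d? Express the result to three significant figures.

R_O ≈ 510 kg O₂/d

Correct the yield for decay: Y_obs = Y/(1 + k_d θ_c) = 0.350 / (1 + 0.111 × 16.4) = 0.350 / 2.820 = 0.1241.
ΔS = 1380 − 19.2 = 1361 mg/L, so the substrate removal rate is 455 × 1361/1000 = 619.2 kg bCOD/d.
P_X = Y_obs·Q·(S₀ − S) = 0.1241 × 619.2 = 76.84 kg VSS/d.
R_O = Q·(S₀ − S) − 1.42·P_X = 619.2 − 1.42 × 76.84 = 510.1 kg O₂/d.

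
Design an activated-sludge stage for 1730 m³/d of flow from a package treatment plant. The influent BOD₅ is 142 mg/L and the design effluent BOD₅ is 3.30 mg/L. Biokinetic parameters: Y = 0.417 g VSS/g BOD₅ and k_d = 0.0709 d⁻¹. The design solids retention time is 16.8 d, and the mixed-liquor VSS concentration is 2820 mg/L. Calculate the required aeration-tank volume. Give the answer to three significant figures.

Steady-state biomass mass balance: V·X·(1 + k_d·θ_c) = Y·Q·(S₀ − S)·θ_c, so V = 0.417 × 1730 × (142 − 3.30) × 16.8 / [2820 × (1 + 0.0709 × 16.8)] = 1.68×10^6 / 6179 = 272.1 m³.

V ≈ 272 m³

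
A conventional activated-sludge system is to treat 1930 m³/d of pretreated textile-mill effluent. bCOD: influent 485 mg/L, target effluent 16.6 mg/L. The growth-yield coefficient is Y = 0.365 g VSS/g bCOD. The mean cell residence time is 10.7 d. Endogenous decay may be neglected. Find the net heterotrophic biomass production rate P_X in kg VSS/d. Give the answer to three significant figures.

P_X ≈ 330 kg VSS/d

No decay correction is needed, so Y_obs = Y = 0.365.
Q·(S₀ − S) = 1930 × (485 − 16.6) × 10⁻³ = 904.0 kg/d removed.
Net biomass production P_X = Y_obs × Q·(S₀ − S) = 0.3650 × 904.0 = 330.0 kg VSS/d.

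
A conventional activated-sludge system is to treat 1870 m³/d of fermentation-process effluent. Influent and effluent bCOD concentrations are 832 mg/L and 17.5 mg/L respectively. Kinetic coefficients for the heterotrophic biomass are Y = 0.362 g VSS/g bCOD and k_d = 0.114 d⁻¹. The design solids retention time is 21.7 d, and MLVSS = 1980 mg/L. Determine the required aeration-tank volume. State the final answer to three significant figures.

Rearranging the biomass balance for a CMAS with decay, V = Y·Q·ΔS·θ_c / [X·(1+k_d θ_c)] = 0.362 × 1870 × (832 − 17.5) × 21.7 / [1980 × (1 + 0.114 × 21.7)] = 1.2×10^7 / 6878 = 1740 m³.

V ≈ 1740 m³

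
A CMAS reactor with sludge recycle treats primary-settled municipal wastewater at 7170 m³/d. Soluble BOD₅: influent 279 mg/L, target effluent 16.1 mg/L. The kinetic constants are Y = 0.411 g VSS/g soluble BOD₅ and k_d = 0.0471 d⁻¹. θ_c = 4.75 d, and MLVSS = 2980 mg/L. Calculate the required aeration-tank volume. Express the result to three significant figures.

V ≈ 1010 m³

From the SRT design equation V = Y Q (S₀−S) θ_c / [X (1 + k_d θ_c)] = 0.411 × 7170 × (279 − 16.1) × 4.75 / [2980 × (1 + 0.0471 × 4.75)] = 3.68×10^6 / 3647 = 1009 m³.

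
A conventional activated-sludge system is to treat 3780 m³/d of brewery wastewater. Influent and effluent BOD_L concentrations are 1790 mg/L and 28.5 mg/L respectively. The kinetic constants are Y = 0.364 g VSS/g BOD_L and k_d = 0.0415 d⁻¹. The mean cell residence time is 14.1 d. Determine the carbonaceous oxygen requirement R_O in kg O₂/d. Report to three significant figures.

R_O ≈ 4490 kg O₂/d

Correct the yield for decay: Y_obs = Y/(1 + k_d θ_c) = 0.364 / (1 + 0.0415 × 14.1) = 0.364 / 1.585 = 0.2296.
Mass of BOD_L removed per day: Q(S₀ − S) = 3780 × 1762 g/m³ = 6658 kg/d.
P_X = Y_obs·Q·(S₀ − S) = 0.2296 × 6658 = 1529 kg VSS/d.
R_O = Q·(S₀ − S) − 1.42·P_X = 6658 − 1.42 × 1529 = 4487 kg O₂/d.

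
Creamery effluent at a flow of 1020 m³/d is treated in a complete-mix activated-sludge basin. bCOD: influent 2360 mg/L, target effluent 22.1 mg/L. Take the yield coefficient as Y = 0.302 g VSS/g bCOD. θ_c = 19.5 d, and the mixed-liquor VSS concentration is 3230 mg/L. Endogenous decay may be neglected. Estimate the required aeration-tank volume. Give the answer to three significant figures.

V ≈ 4350 m³

V·X = Y·Q·ΔS·θ_c gives V = 0.302 × 1020 × (2360 − 22.1) × 19.5 / 3230 = 4348 m³.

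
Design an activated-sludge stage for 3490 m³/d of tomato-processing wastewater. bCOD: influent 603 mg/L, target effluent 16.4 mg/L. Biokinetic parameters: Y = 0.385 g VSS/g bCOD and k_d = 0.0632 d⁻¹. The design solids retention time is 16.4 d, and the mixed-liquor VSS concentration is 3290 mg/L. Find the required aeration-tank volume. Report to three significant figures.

From the SRT design equation V = Y Q (S₀−S) θ_c / [X (1 + k_d θ_c)] = 0.385 × 3490 × (603 − 16.4) × 16.4 / [3290 × (1 + 0.0632 × 16.4)] = 1.29×10^7 / 6700 = 1929 m³.

V ≈ 1930 m³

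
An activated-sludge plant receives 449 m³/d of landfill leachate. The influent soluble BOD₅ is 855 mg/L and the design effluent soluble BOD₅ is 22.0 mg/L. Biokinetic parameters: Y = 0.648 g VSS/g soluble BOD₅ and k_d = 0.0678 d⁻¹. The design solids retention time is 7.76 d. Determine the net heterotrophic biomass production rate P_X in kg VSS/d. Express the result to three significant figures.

P_X ≈ 159 kg VSS/d

Observed yield with endogenous decay: Y_obs = Y / (1 + k_d·θ_c) = 0.648 / (1 + 0.0678 × 7.76) = 0.648 / 1.526 = 0.4246 g VSS/g soluble BOD₅.
Substrate removed = Q·(S₀ − S) = 449 m³/d × (855 − 22.0) g/m³ = 3.74×10^5 g/d = 374.0 kg/d.
Net biomass production P_X = Y_obs × Q·(S₀ − S) = 0.4246 × 374.0 = 158.8 kg VSS/d.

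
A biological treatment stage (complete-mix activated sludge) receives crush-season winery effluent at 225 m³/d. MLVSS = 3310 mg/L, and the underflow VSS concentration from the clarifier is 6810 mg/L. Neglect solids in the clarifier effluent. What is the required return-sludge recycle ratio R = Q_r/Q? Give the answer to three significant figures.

R = Q_r/Q = X/(X_r − X) = 3310 / (6810 − 3310) = 0.9457.

R ≈ 0.946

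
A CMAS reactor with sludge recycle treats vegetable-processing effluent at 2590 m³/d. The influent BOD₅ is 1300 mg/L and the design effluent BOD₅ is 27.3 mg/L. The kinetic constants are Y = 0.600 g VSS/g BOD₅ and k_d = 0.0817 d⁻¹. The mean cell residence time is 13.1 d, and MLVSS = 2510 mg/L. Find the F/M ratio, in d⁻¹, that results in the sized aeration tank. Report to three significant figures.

From the SRT design equation V = Y Q (S₀−S) θ_c / [X (1 + k_d θ_c)] = 0.600 × 2590 × (1300 − 27.3) × 13.1 / [2510 × (1 + 0.0817 × 13.1)] = 2.59×10^7 / 5196 = 4986 m³.
F/M = applied load / biomass = Q·S₀/(V·X) = 2590 × 1300 / (4986 × 2510) = 0.2690 d⁻¹.

F/M ≈ 0.269 d⁻¹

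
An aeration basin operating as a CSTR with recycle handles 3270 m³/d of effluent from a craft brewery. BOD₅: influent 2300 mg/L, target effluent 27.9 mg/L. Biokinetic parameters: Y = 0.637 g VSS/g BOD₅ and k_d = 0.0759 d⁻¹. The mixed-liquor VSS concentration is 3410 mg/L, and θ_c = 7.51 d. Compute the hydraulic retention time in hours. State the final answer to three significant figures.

τ ≈ 48.7 h

Rearranging the biomass balance for a CMAS with decay, V = Y·Q·ΔS·θ_c / [X·(1+k_d θ_c)] = 0.637 × 3270 × (2300 − 27.9) × 7.51 / [3410 × (1 + 0.0759 × 7.51)] = 3.55×10^7 / 5354 = 6639 m³.
HRT = V/Q = 6639 m³ / 3270 m³·d⁻¹ = 2.030 d × 24 = 48.73 h.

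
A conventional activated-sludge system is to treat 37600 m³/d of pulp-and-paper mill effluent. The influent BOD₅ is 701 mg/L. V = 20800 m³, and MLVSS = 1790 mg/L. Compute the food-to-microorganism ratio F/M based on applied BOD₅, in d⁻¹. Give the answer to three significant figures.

F/M ≈ 0.708 d⁻¹

Food-to-microorganism ratio F/M = Q S₀ / (V X) = 37600 × 701 / (20800 × 1790) = 0.7079 d⁻¹.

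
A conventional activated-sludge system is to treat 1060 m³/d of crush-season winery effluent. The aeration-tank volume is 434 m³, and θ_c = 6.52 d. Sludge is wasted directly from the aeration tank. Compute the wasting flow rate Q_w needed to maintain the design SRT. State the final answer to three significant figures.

Q_w ≈ 66.6 m³/d

For wasting at MLVSS concentration, Q_w = V/θ_c = 434.0/6.52 = 66.56 m³/d.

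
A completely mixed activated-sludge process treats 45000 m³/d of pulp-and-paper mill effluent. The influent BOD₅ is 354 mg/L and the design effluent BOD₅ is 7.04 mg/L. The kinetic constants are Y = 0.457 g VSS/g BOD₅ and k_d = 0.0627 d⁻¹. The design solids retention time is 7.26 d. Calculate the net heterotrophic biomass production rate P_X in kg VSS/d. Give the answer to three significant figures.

P_X ≈ 4900 kg VSS/d

Correct the yield for decay: Y_obs = Y/(1 + k_d θ_c) = 0.457 / (1 + 0.0627 × 7.26) = 0.457 / 1.455 = 0.3140.
Substrate removed = Q·(S₀ − S) = 45000 m³/d × (354 − 7.04) g/m³ = 1.56×10^7 g/d = 15613 kg/d.
P_X = Y_obs · Q(S₀ − S) = 0.3140 × 15613 = 4903 kg VSS/d.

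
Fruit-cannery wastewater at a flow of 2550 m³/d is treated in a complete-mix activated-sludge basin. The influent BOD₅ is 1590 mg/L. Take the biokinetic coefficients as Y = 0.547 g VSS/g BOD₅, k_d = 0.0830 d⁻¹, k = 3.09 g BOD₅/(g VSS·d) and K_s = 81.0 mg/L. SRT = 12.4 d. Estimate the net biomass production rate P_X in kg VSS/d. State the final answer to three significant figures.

For a completely mixed reactor with recycle the Lawrence–McCarty relation gives S = K_s·(1 + k_d·θ_c) / [θ_c·(Y·k − k_d) − 1] = 81.0 × (1 + 0.0830 × 12.4) / [12.4 × (0.547 × 3.09 − 0.0830) − 1] = 164.4 / 18.93 = 8.683 mg/L.
Y_obs = Y / (1 + k_d θ_c) = 0.547 / (1 + 0.0830 × 12.4) = 0.547 / 2.029 = 0.2696.
Q·(S₀ − S) = 2550 × (1590 − 8.68) × 10⁻³ = 4032 kg/d removed.
P_X = Y_obs · Q(S₀ − S) = 0.2696 × 4032 = 1087 kg VSS/d.

P_X ≈ 1090 kg VSS/d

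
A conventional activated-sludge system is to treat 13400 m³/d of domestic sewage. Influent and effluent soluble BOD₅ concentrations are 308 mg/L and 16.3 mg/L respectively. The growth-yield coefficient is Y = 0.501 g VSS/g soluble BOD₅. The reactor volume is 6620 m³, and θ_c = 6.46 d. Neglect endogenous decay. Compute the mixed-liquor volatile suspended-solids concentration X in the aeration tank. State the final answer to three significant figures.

X ≈ 1910 mg/L

Without decay, X = Y Q (S₀−S) θ_c / V = 0.501 × 13400 × (308 − 16.3) × 6.46 / 6620 = 1911 mg/L.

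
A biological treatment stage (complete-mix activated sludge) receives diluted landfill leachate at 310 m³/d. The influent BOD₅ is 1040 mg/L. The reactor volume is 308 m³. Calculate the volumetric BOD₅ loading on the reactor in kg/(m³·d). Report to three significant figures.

L_v ≈ 1.05 kg BOD₅/(m³·d)

Applied BOD₅ load per unit volume = Q·S₀/V = (310 × 1040/1000)/308.0 = 1.047 kg BOD₅·m⁻³·d⁻¹.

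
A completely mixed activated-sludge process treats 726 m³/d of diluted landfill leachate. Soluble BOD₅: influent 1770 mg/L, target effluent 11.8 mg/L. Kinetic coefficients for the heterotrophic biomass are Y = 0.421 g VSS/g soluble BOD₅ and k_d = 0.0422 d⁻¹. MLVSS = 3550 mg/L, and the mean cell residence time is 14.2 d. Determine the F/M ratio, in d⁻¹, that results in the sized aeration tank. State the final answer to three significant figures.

F/M ≈ 0.269 d⁻¹

Steady-state biomass mass balance: V·X·(1 + k_d·θ_c) = Y·Q·(S₀ − S)·θ_c, so V = 0.421 × 726 × (1770 − 11.8) × 14.2 / [3550 × (1 + 0.0422 × 14.2)] = 7.63×10^6 / 5677 = 1344 m³.
Food-to-microorganism ratio F/M = Q S₀ / (V X) = 726 × 1770 / (1344 × 3550) = 0.2693 d⁻¹.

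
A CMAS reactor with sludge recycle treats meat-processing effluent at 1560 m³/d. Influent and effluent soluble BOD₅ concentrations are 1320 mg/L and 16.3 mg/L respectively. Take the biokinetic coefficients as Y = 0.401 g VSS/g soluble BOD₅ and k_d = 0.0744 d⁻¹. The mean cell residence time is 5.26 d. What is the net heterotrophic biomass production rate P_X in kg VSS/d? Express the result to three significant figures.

P_X ≈ 586 kg VSS/d

The observed yield is Y_obs = Y/(1 + k_d·θ_c) = 0.401 / (1 + 0.0744 × 5.26) = 0.401 / 1.391 = 0.2882 g VSS per g soluble BOD₅ removed.
ΔS = 1320 − 16.3 = 1304 mg/L, so the substrate removal rate is 1560 × 1304/1000 = 2034 kg soluble BOD₅/d.
Biomass produced: P_X = Y_obs·Q·ΔS = 0.2882 × 2034 ≈ 586.2 kg VSS/d.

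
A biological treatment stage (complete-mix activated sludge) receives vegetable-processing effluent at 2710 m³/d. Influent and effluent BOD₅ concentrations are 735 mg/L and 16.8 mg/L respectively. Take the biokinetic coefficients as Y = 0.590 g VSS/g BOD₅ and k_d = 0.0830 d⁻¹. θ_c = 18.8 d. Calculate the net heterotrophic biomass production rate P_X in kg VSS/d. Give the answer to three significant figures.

Observed yield with endogenous decay: Y_obs = Y / (1 + k_d·θ_c) = 0.590 / (1 + 0.0830 × 18.8) = 0.590 / 2.560 = 0.2304 g VSS/g BOD₅.
Q·(S₀ − S) = 2710 × (735 − 16.8) × 10⁻³ = 1946 kg/d removed.
Biomass produced: P_X = Y_obs·Q·ΔS = 0.2304 × 1946 ≈ 448.5 kg VSS/d.

P_X ≈ 448 kg VSS/d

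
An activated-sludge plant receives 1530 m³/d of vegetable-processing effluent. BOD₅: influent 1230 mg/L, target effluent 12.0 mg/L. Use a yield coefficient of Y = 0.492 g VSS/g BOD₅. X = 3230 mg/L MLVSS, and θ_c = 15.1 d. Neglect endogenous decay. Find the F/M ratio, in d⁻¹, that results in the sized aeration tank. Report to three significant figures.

F/M ≈ 0.136 d⁻¹

V·X = Y·Q·ΔS·θ_c gives V = 0.492 × 1530 × (1230 − 12.0) × 15.1 / 3230 = 4286 m³.
F/M = applied load / biomass = Q·S₀/(V·X) = 1530 × 1230 / (4286 × 3230) = 0.1359 d⁻¹.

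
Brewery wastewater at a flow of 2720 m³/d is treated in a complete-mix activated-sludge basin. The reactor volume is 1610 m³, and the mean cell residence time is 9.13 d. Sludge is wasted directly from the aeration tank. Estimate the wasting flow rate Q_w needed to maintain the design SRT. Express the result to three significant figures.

Wasting from the aeration tank: Q_w = V / θ_c = 1610 / 9.13 = 176.3 m³/d.

Q_w ≈ 176 m³/d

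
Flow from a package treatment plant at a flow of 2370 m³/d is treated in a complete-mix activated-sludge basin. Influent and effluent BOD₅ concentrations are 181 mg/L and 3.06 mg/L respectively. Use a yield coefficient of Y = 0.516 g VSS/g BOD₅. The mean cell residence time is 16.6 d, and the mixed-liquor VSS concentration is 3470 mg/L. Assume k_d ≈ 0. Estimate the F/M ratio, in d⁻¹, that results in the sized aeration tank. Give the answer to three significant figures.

F/M ≈ 0.119 d⁻¹

With k_d = 0 the design equation reduces to V = Y Q (S₀−S) θ_c / X = 0.516 × 2370 × (181 − 3.06) × 16.6 / 3470 = 1041 m³.
Food-to-microorganism ratio F/M = Q S₀ / (V X) = 2370 × 181 / (1041 × 3470) = 0.1188 d⁻¹.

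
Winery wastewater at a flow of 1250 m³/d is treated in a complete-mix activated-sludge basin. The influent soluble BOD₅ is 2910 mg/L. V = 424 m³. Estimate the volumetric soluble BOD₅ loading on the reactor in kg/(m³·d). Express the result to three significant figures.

L_v ≈ 8.58 kg soluble BOD₅/(m³·d)

Volumetric loading L_v = Q·S₀ / V = 1250 × 2910 g/m³ / 424.0 m³ = 8579 g/(m³·d) = 8.579 kg soluble BOD₅/(m³·d).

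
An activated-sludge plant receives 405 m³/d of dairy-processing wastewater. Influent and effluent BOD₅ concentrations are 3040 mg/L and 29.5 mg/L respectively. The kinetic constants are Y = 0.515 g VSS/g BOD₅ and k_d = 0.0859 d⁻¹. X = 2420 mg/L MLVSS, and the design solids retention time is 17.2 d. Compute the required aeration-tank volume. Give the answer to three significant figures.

V ≈ 1800 m³

From the SRT design equation V = Y Q (S₀−S) θ_c / [X (1 + k_d θ_c)] = 0.515 × 405 × (3040 − 29.5) × 17.2 / [2420 × (1 + 0.0859 × 17.2)] = 1.08×10^7 / 5996 = 1801 m³.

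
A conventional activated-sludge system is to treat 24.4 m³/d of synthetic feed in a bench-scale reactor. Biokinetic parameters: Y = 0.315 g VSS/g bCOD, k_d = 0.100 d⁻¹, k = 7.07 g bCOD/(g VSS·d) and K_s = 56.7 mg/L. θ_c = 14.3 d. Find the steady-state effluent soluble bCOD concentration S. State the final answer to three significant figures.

Effluent substrate depends only on kinetics and SRT: S = K_s(1 + k_d θ_c) / [θ_c(Yk − k_d) − 1] = 56.7 × (1 + 0.100 × 14.3) / [14.3 × (0.315 × 7.07 − 0.100) − 1] = 137.8 / 29.42 = 4.684 mg/L.

S ≈ 4.68 mg/L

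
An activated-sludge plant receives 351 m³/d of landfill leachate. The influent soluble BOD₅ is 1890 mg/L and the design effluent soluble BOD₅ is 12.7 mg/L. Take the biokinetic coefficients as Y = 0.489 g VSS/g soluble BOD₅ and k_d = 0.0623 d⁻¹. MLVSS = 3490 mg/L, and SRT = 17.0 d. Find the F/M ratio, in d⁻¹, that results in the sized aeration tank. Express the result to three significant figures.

Rearranging the biomass balance for a CMAS with decay, V = Y·Q·ΔS·θ_c / [X·(1+k_d θ_c)] = 0.489 × 351 × (1890 − 12.7) × 17.0 / [3490 × (1 + 0.0623 × 17.0)] = 5.48×10^6 / 7186 = 762.2 m³.
Food-to-microorganism ratio F/M = Q S₀ / (V X) = 351 × 1890 / (762.2 × 3490) = 0.2494 d⁻¹.

F/M ≈ 0.249 d⁻¹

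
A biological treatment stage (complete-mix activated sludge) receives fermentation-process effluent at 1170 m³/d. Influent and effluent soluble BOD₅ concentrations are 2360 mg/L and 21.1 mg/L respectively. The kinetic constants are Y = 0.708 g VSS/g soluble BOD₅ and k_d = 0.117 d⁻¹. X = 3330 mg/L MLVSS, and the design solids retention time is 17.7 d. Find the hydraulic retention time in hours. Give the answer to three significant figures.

τ ≈ 68.8 h

Rearranging the biomass balance for a CMAS with decay, V = Y·Q·ΔS·θ_c / [X·(1+k_d θ_c)] = 0.708 × 1170 × (2360 − 21.1) × 17.7 / [3330 × (1 + 0.117 × 17.7)] = 3.43×10^7 / 10226 = 3353 m³.
HRT = V/Q = 3353 m³ / 1170 m³·d⁻¹ = 2.866 d × 24 = 68.79 h.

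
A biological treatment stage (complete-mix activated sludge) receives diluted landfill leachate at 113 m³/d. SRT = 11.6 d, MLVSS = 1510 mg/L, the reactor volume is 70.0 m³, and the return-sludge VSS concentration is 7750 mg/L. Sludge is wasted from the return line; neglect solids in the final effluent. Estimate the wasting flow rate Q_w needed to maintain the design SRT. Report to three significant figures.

Q_w ≈ 1.18 m³/d

θ_c = V·X/(Q_w·X_r) when wasting from the recycle, so Q_w = V·X/(θ_c·X_r) = 70.00 × 1510 / (11.6 × 7750) = 1.176 m³/d.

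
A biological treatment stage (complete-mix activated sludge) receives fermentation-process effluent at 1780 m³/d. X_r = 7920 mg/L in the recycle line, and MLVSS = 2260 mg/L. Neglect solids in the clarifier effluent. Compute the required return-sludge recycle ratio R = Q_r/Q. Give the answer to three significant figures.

R = Q_r/Q = X/(X_r − X) = 2260 / (7920 − 2260) = 0.3993.

R ≈ 0.399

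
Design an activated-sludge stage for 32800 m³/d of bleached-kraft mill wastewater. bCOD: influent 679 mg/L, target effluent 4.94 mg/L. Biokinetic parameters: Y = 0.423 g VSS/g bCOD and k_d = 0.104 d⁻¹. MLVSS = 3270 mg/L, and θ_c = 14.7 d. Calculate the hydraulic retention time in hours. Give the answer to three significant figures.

Steady-state biomass mass balance: V·X·(1 + k_d·θ_c) = Y·Q·(S₀ − S)·θ_c, so V = 0.423 × 32800 × (679 − 4.94) × 14.7 / [3270 × (1 + 0.104 × 14.7)] = 1.37×10^8 / 8269 = 16625 m³.
τ = V/Q = 16625/32800 = 0.5069 d, or 12.16 h.

τ ≈ 12.2 h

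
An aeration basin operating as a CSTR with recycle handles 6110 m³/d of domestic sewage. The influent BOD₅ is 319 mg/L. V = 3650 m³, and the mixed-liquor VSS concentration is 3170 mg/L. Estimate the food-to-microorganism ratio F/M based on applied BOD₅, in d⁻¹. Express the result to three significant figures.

F/M = Q·S₀ / (V·X) = 6110 × 319 / (3650 × 3170) = 0.1685 g BOD₅·(g VSS·d)⁻¹.

F/M ≈ 0.168 d⁻¹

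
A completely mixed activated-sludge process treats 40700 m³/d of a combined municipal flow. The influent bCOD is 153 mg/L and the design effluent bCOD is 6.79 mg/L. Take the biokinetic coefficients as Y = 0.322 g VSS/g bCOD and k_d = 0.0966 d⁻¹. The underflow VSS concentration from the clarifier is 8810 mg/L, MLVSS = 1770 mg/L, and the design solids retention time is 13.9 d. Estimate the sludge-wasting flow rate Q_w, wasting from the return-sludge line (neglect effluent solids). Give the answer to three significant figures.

Q_w ≈ 92.8 m³/d

From the SRT design equation V = Y Q (S₀−S) θ_c / [X (1 + k_d θ_c)] = 0.322 × 40700 × (153 − 6.79) × 13.9 / [1770 × (1 + 0.0966 × 13.9)] = 2.66×10^7 / 4147 = 6423 m³.
θ_c = V·X/(Q_w·X_r) when wasting from the recycle, so Q_w = V·X/(θ_c·X_r) = 6423 × 1770 / (13.9 × 8810) = 92.84 m³/d.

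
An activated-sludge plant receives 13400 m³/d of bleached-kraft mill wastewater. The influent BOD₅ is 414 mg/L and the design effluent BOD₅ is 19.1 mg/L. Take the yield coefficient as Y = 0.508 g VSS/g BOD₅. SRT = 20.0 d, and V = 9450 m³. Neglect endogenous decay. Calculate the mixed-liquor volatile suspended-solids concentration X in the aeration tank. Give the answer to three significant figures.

X ≈ 5690 mg/L

Without decay, X = Y Q (S₀−S) θ_c / V = 0.508 × 13400 × (414 − 19.1) × 20.0 / 9450 = 5689 mg/L.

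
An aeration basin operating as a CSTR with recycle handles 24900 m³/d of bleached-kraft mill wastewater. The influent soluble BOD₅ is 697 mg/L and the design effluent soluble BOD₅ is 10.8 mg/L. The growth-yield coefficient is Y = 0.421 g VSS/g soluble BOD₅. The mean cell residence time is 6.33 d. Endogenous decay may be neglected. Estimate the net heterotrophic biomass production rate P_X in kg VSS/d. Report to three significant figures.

P_X ≈ 7190 kg VSS/d

No decay correction is needed, so Y_obs = Y = 0.421.
Mass of soluble BOD₅ removed per day: Q(S₀ − S) = 24900 × 686.2 g/m³ = 17086 kg/d.
P_X = Y_obs · Q(S₀ − S) = 0.4210 × 17086 = 7193 kg VSS/d.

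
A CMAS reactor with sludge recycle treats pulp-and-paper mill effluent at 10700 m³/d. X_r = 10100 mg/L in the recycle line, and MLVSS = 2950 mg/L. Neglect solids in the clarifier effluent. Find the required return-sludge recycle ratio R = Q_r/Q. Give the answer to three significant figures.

Mass balance around the secondary clarifier (neglecting effluent solids): R = X / (X_r − X) = 2950 / (10100 − 2950) = 0.4126.

R ≈ 0.413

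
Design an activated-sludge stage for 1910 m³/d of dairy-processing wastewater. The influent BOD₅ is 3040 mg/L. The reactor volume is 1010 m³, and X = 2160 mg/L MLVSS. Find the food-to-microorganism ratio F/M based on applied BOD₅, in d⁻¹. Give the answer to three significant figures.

F/M = Q·S₀ / (V·X) = 1910 × 3040 / (1010 × 2160) = 2.662 g BOD₅·(g VSS·d)⁻¹.

F/M ≈ 2.66 d⁻¹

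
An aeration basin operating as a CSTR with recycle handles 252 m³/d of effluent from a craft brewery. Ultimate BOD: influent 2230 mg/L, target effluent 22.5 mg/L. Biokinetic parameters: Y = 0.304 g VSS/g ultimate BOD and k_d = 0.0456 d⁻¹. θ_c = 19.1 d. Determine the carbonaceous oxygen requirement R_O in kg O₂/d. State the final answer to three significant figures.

The observed yield is Y_obs = Y/(1 + k_d·θ_c) = 0.304 / (1 + 0.0456 × 19.1) = 0.304 / 1.871 = 0.1625 g VSS per g ultimate BOD removed.
Substrate removed = Q·(S₀ − S) = 252 m³/d × (2230 − 22.5) g/m³ = 5.56×10^5 g/d = 556.3 kg/d.
P_X = Y_obs·Q·(S₀ − S) = 0.1625 × 556.3 = 90.39 kg VSS/d.
R_O = Q·ΔS − 1.42 P_X = 556.3 − 128.4 = 427.9 kg O₂/d.

R_O ≈ 428 kg O₂/d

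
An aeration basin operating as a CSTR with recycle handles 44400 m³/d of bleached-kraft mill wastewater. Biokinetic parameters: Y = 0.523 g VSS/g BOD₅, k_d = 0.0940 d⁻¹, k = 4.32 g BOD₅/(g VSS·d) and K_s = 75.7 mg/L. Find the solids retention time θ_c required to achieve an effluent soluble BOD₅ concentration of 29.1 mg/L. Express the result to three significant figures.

θ_c ≈ 1.87 d

From 1/θ_c = Y·k·S/(K_s + S) − k_d: Y·k·S/(K_s+S) = 0.523 × 4.32 × 29.1 / (75.7 + 29.1) = 0.6274 d⁻¹.
Then 1/θ_c = μ − k_d = 0.6274 − 0.0940 = 0.5334 d⁻¹, giving θ_c = 1.875 d.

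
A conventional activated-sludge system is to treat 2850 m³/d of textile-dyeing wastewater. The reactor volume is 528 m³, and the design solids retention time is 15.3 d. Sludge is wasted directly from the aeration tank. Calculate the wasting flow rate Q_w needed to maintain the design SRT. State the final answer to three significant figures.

With mixed-liquor wasting, θ_c = V/Q_w, so Q_w = V/θ_c = 528.0/15.3 = 34.51 m³/d.

Q_w ≈ 34.5 m³/d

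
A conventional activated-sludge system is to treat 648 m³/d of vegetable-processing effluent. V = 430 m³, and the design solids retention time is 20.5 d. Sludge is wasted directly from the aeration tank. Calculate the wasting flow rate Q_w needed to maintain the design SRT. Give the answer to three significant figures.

Wasting from the aeration tank: Q_w = V / θ_c = 430.0 / 20.5 = 20.98 m³/d.

Q_w ≈ 21.0 m³/d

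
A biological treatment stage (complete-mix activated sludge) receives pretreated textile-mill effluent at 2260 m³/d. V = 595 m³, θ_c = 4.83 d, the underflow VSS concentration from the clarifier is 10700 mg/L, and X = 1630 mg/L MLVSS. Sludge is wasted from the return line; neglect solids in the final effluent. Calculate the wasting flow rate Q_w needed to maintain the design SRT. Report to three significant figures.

Q_w = (V·X)/(θ_c X_r) = 595.0 × 1630 / (4.83 × 10700) = 18.77 m³/d.

Q_w ≈ 18.8 m³/d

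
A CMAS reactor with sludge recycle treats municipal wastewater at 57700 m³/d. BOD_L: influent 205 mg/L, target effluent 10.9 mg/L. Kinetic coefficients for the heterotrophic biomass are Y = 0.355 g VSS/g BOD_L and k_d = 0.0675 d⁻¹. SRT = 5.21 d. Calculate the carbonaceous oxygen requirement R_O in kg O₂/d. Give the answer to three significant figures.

R_O ≈ 7020 kg O₂/d

The observed yield is Y_obs = Y/(1 + k_d·θ_c) = 0.355 / (1 + 0.0675 × 5.21) = 0.355 / 1.352 = 0.2626 g VSS per g BOD_L removed.
Mass of BOD_L removed per day: Q(S₀ − S) = 57700 × 194.1 g/m³ = 11200 kg/d.
Biomass synthesised: P_X = Y_obs × 11200 = 2941 kg VSS/d.
Carbonaceous O₂ demand = substrate oxidised − cell-mass equivalent = 11200 − 1.42 × 2941 = 7023 kg O₂/d.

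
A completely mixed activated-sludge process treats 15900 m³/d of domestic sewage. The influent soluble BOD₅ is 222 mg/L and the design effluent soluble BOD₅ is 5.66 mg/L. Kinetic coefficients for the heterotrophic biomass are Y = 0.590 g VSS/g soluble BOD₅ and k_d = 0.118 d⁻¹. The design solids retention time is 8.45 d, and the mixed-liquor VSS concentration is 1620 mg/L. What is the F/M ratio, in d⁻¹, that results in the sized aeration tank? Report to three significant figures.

F/M ≈ 0.411 d⁻¹

Rearranging the biomass balance for a CMAS with decay, V = Y·Q·ΔS·θ_c / [X·(1+k_d θ_c)] = 0.590 × 15900 × (222 − 5.66) × 8.45 / [1620 × (1 + 0.118 × 8.45)] = 1.71×10^7 / 3235 = 5301 m³.
Food-to-microorganism ratio F/M = Q S₀ / (V X) = 15900 × 222 / (5301 × 1620) = 0.4111 d⁻¹.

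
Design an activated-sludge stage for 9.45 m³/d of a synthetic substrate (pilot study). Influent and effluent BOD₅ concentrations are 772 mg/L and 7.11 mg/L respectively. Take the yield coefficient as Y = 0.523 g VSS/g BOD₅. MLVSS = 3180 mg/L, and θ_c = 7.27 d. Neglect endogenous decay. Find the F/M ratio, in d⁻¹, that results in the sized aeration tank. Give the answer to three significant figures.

V·X = Y·Q·ΔS·θ_c gives V = 0.523 × 9.45 × (772 − 7.11) × 7.27 / 3180 = 8.643 m³.
Food-to-microorganism ratio F/M = Q S₀ / (V X) = 9.45 × 772 / (8.643 × 3180) = 0.2654 d⁻¹.

F/M ≈ 0.265 d⁻¹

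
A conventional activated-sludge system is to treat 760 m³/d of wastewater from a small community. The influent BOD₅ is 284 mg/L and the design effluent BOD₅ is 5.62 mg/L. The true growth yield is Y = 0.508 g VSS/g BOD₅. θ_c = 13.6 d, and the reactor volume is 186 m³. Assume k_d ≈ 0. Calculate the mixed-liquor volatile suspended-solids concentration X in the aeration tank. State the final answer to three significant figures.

X ≈ 7860 mg/L

X = Y·Q·ΔS·θ_c / V = 0.508 × 760 × (284 − 5.62) × 13.6 / 186 = 7859 mg/L.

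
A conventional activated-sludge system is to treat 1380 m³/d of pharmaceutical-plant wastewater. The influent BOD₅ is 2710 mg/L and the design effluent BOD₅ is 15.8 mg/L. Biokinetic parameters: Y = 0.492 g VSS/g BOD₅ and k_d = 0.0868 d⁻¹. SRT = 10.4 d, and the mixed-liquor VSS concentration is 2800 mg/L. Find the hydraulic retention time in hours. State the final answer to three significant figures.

Rearranging the biomass balance for a CMAS with decay, V = Y·Q·ΔS·θ_c / [X·(1+k_d θ_c)] = 0.492 × 1380 × (2710 − 15.8) × 10.4 / [2800 × (1 + 0.0868 × 10.4)] = 1.9×10^7 / 5328 = 3571 m³.
Hydraulic retention time τ = V/Q = 3571 / 1380 = 2.588 d = 62.10 h.

τ ≈ 62.1 h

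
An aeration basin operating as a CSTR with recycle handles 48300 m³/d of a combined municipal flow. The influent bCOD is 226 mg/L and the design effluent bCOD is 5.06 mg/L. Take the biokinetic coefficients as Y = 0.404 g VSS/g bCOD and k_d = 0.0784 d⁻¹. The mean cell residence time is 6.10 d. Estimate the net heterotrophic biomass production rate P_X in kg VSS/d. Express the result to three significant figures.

The observed yield is Y_obs = Y/(1 + k_d·θ_c) = 0.404 / (1 + 0.0784 × 6.10) = 0.404 / 1.478 = 0.2733 g VSS per g bCOD removed.
Q·(S₀ − S) = 48300 × (226 − 5.06) × 10⁻³ = 10671 kg/d removed.
Net biomass production P_X = Y_obs × Q·(S₀ − S) = 0.2733 × 10671 = 2916 kg VSS/d.

P_X ≈ 2920 kg VSS/d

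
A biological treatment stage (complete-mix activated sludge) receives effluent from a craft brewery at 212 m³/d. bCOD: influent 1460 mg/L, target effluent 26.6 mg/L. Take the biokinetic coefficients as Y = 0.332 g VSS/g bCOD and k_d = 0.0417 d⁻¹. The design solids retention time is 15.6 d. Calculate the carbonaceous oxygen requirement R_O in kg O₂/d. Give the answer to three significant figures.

The observed yield is Y_obs = Y/(1 + k_d·θ_c) = 0.332 / (1 + 0.0417 × 15.6) = 0.332 / 1.651 = 0.2011 g VSS per g bCOD removed.
ΔS = 1460 − 26.6 = 1433 mg/L, so the substrate removal rate is 212 × 1433/1000 = 303.9 kg bCOD/d.
Biomass synthesised: P_X = Y_obs × 303.9 = 61.13 kg VSS/d.
Carbonaceous O₂ demand = substrate oxidised − cell-mass equivalent = 303.9 − 1.42 × 61.13 = 217.1 kg O₂/d.

R_O ≈ 217 kg O₂/d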